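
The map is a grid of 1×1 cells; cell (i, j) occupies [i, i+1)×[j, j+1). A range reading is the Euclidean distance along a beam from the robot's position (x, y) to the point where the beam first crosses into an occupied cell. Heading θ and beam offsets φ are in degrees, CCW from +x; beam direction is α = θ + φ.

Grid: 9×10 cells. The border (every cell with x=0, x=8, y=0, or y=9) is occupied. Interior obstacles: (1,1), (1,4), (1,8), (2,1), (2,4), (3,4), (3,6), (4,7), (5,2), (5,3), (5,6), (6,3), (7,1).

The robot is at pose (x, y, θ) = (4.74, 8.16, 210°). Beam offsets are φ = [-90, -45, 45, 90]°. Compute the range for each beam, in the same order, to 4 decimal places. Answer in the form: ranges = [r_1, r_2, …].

beam 1: φ=-90°, α=120°
  d=(-0.5000,0.8660)  start (4,8)  tX=1.4800 tY=0.9699  stride 1/|dx|=2.0000 1/|dy|=1.1547
    cross y-line → (4,9), t=0.9699 (wall)
  → r_1 = 0.9699
beam 2: φ=-45°, α=165°
  d=(-0.9659,0.2588)  start (4,8)  tX=0.7661 tY=3.2455  stride 1/|dx|=1.0353 1/|dy|=3.8637
    cross x-line → (3,8), t=0.7661
    cross x-line → (2,8), t=1.8014
    cross x-line → (1,8), t=2.8367 (wall)
  → r_2 = 2.8367
beam 3: φ=45°, α=255°
  d=(-0.2588,-0.9659)  start (4,8)  tX=2.8591 tY=0.1656  stride 1/|dx|=3.8637 1/|dy|=1.0353
    cross y-line → (4,7), t=0.1656 (wall)
  → r_3 = 0.1656
beam 4: φ=90°, α=300°
  d=(0.5000,-0.8660)  start (4,8)  tX=0.5200 tY=0.1848  stride 1/|dx|=2.0000 1/|dy|=1.1547
    cross y-line → (4,7), t=0.1848 (wall)
  → r_4 = 0.1848

ranges = [0.9699, 2.8367, 0.1656, 0.1848]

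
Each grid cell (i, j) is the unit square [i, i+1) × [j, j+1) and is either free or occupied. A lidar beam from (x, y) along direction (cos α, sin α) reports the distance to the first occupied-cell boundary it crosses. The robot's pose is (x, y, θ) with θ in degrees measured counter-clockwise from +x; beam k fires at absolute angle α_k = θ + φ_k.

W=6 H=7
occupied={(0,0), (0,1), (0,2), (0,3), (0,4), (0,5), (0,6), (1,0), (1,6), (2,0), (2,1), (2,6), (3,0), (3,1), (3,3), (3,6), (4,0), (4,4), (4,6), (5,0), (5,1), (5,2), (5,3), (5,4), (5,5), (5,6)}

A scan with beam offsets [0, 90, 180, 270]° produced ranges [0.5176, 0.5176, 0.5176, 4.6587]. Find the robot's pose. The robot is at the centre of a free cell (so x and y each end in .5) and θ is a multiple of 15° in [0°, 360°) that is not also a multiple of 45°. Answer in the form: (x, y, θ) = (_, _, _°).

(x, y, θ) = (1.5, 1.5, 165°)

Enumerate (i+0.5, j+0.5, θ) over the 16 free cells and 16 admissible headings. For each, cast all 4 beams and compare to the given ranges.
  (1.5, 2.5, 150°): beam 1 = 0.5774 ≠ 0.5176 ✗
  (1.5, 1.5, 255°): beam 3 = 4.6587 ≠ 0.5176 ✗
  (1.5, 5.5, 285°): beam 1 = 3.6235 ≠ 0.5176 ✗
  (1.5, 2.5, 165°): beam 2 = 1.5529 ≠ 0.5176 ✗
  …
  (1.5, 1.5, 165°): r_1=0.5176, r_2=0.5176, r_3=0.5176, r_4=4.6587 — all match ✓
Unique over the lattice → pose = (1.5, 1.5, 165°).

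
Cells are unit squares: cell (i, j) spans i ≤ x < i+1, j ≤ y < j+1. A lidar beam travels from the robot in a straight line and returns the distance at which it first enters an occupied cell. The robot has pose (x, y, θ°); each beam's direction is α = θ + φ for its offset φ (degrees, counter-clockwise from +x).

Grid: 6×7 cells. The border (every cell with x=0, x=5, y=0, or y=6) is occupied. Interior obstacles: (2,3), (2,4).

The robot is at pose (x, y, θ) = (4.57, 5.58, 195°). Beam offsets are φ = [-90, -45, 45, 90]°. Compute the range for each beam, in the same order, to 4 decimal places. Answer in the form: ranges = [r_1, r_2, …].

beam 1: φ=-90°, α=105°
  direction (-0.2588, 0.9659); cell (4,5); t to first gridline: x 2.2023, y 0.4348 (then +3.8637 / +1.0353)
    (4,6) via y @ 0.4348  # hit
  → r_1 = 0.4348
beam 2: φ=-45°, α=150°
  direction (-0.8660, 0.5000); cell (4,5); t to first gridline: x 0.6582, y 0.8400 (then +1.1547 / +2.0000)
    (3,5) via x @ 0.6582
    (3,6) via y @ 0.8400  # hit
  → r_2 = 0.8400
beam 3: φ=45°, α=240°
  direction (-0.5000, -0.8660); cell (4,5); t to first gridline: x 1.1400, y 0.6697 (then +2.0000 / +1.1547)
    (4,4) via y @ 0.6697
    (3,4) via x @ 1.1400
    (3,3) via y @ 1.8244
    (3,2) via y @ 2.9791
    (2,2) via x @ 3.1400
    (2,1) via y @ 4.1338
    (1,1) via x @ 5.1400
    (1,0) via y @ 5.2885  # hit
  → r_3 = 5.2885
beam 4: φ=90°, α=285°
  direction (0.2588, -0.9659); cell (4,5); t to first gridline: x 1.6614, y 0.6005 (then +3.8637 / +1.0353)
    (4,4) via y @ 0.6005
    (4,3) via y @ 1.6357
    (5,3) via x @ 1.6614  # hit
  → r_4 = 1.6614

ranges = [0.4348, 0.8400, 5.2885, 1.6614]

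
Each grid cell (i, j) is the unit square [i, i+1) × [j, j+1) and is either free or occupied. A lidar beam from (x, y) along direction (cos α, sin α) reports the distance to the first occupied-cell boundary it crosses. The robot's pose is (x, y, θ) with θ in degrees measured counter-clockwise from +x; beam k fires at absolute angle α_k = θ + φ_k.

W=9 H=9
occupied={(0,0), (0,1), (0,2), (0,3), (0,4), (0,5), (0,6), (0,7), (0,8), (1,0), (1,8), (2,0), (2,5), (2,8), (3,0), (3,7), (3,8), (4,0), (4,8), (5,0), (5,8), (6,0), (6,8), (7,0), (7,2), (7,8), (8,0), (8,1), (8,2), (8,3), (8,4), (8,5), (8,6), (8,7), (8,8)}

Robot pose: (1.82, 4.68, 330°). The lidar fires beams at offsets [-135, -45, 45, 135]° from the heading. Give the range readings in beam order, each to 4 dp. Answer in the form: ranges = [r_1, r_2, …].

beam 1: φ=-135°, α=195°
  d=(-0.9659,-0.2588)  start (1,4)  tX=0.8489 tY=2.6273  stride 1/|dx|=1.0353 1/|dy|=3.8637
    cross x-line → (0,4), t=0.8489 (wall)
  → r_1 = 0.8489
beam 2: φ=-45°, α=285°
  d=(0.2588,-0.9659)  start (1,4)  tX=0.6955 tY=0.7040  stride 1/|dx|=3.8637 1/|dy|=1.0353
    cross x-line → (2,4), t=0.6955
    cross y-line → (2,3), t=0.7040
    cross y-line → (2,2), t=1.7393
    cross y-line → (2,1), t=2.7745
    cross y-line → (2,0), t=3.8098 (wall)
  → r_2 = 3.8098
beam 3: φ=45°, α=15°
  d=(0.9659,0.2588)  start (1,4)  tX=0.1863 tY=1.2364  stride 1/|dx|=1.0353 1/|dy|=3.8637
    cross x-line → (2,4), t=0.1863
    cross x-line → (3,4), t=1.2216
    cross y-line → (3,5), t=1.2364
    cross x-line → (4,5), t=2.2569
    cross x-line → (5,5), t=3.2922
    cross x-line → (6,5), t=4.3275
    cross y-line → (6,6), t=5.1001
    cross x-line → (7,6), t=5.3627
    cross x-line → (8,6), t=6.3980 (wall)
  → r_3 = 6.3980
beam 4: φ=135°, α=105°
  d=(-0.2588,0.9659)  start (1,4)  tX=3.1682 tY=0.3313  stride 1/|dx|=3.8637 1/|dy|=1.0353
    cross y-line → (1,5), t=0.3313
    cross y-line → (1,6), t=1.3666
    cross y-line → (1,7), t=2.4018
    cross x-line → (0,7), t=3.1682 (wall)
  → r_4 = 3.1682

ranges = [0.8489, 3.8098, 6.3980, 3.1682]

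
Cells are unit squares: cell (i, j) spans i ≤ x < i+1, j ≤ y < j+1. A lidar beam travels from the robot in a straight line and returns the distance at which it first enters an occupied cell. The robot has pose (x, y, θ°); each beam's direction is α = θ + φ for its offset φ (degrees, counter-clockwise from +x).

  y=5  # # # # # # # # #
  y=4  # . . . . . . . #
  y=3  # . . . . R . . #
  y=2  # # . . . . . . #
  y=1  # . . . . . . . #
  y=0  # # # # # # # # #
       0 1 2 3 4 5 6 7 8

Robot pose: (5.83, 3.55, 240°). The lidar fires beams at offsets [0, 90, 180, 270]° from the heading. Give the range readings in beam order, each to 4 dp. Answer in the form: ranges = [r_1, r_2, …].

beam 1: φ=0°, α=240°
  dir = (cos 240°, sin 240°) = (-0.5000, -0.8660); from cell (5,3)
  next x-line at t=1.6600, next y-line at t=0.6351; Δt_x=2.0000, Δt_y=1.1547
    y: enter (5,2) at t=0.6351
    x: enter (4,2) at t=1.6600
    y: enter (4,1) at t=1.7898
    y: enter (4,0) at t=2.9445 ← occupied
  → r_1 = 2.9445
beam 2: φ=90°, α=330°
  dir = (cos 330°, sin 330°) = (0.8660, -0.5000); from cell (5,3)
  next x-line at t=0.1963, next y-line at t=1.1000; Δt_x=1.1547, Δt_y=2.0000
    x: enter (6,3) at t=0.1963
    y: enter (6,2) at t=1.1000
    x: enter (7,2) at t=1.3510
    x: enter (8,2) at t=2.5057 ← occupied
  → r_2 = 2.5057
beam 3: φ=180°, α=60°
  dir = (cos 60°, sin 60°) = (0.5000, 0.8660); from cell (5,3)
  next x-line at t=0.3400, next y-line at t=0.5196; Δt_x=2.0000, Δt_y=1.1547
    x: enter (6,3) at t=0.3400
    y: enter (6,4) at t=0.5196
    y: enter (6,5) at t=1.6743 ← occupied
  → r_3 = 1.6743
beam 4: φ=270°, α=150°
  dir = (cos 150°, sin 150°) = (-0.8660, 0.5000); from cell (5,3)
  next x-line at t=0.9584, next y-line at t=0.9000; Δt_x=1.1547, Δt_y=2.0000
    y: enter (5,4) at t=0.9000
    x: enter (4,4) at t=0.9584
    x: enter (3,4) at t=2.1131
    y: enter (3,5) at t=2.9000 ← occupied
  → r_4 = 2.9000

ranges = [2.9445, 2.5057, 1.6743, 2.9000]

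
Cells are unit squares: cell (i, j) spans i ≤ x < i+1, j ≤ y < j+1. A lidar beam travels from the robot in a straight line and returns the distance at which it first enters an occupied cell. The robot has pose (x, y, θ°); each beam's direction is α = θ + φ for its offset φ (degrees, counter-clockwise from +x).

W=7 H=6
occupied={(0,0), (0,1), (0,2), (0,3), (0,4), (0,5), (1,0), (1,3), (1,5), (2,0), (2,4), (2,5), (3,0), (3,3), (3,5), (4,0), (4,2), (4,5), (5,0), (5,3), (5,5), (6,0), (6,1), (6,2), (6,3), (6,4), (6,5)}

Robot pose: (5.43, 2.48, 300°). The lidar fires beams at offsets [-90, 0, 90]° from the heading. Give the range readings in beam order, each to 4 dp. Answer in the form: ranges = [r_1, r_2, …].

ranges = [0.4965, 1.1400, 0.6582]

beam 1: φ=-90°, α=210°
  d=(-0.8660,-0.5000)  start (5,2)  tX=0.4965 tY=0.9600  stride 1/|dx|=1.1547 1/|dy|=2.0000
    cross x-line → (4,2), t=0.4965 (wall)
  → r_1 = 0.4965
beam 2: φ=0°, α=300°
  d=(0.5000,-0.8660)  start (5,2)  tX=1.1400 tY=0.5543  stride 1/|dx|=2.0000 1/|dy|=1.1547
    cross y-line → (5,1), t=0.5543
    cross x-line → (6,1), t=1.1400 (wall)
  → r_2 = 1.1400
beam 3: φ=90°, α=30°
  d=(0.8660,0.5000)  start (5,2)  tX=0.6582 tY=1.0400  stride 1/|dx|=1.1547 1/|dy|=2.0000
    cross x-line → (6,2), t=0.6582 (wall)
  → r_3 = 0.6582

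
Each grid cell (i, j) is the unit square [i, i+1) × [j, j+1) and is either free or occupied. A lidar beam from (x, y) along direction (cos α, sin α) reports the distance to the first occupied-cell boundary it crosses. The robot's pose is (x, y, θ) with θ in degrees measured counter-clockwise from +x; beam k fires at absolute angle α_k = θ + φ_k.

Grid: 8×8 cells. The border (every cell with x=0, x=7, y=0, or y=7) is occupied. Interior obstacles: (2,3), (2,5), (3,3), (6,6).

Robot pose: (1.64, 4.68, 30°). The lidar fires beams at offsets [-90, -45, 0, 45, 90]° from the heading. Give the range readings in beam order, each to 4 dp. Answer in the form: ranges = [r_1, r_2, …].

ranges = [0.7852, 5.5491, 0.6400, 2.4018, 1.2800]

beam 1: φ=-90°, α=300°
  d=(0.5000,-0.8660)  start (1,4)  tX=0.7200 tY=0.7852  stride 1/|dx|=2.0000 1/|dy|=1.1547
    cross x-line → (2,4), t=0.7200
    cross y-line → (2,3), t=0.7852 (wall)
  → r_1 = 0.7852
beam 2: φ=-45°, α=345°
  d=(0.9659,-0.2588)  start (1,4)  tX=0.3727 tY=2.6273  stride 1/|dx|=1.0353 1/|dy|=3.8637
    cross x-line → (2,4), t=0.3727
    cross x-line → (3,4), t=1.4080
    cross x-line → (4,4), t=2.4433
    cross y-line → (4,3), t=2.6273
    cross x-line → (5,3), t=3.4785
    cross x-line → (6,3), t=4.5138
    cross x-line → (7,3), t=5.5491 (wall)
  → r_2 = 5.5491
beam 3: φ=0°, α=30°
  d=(0.8660,0.5000)  start (1,4)  tX=0.4157 tY=0.6400  stride 1/|dx|=1.1547 1/|dy|=2.0000
    cross x-line → (2,4), t=0.4157
    cross y-line → (2,5), t=0.6400 (wall)
  → r_3 = 0.6400
beam 4: φ=45°, α=75°
  d=(0.2588,0.9659)  start (1,4)  tX=1.3909 tY=0.3313  stride 1/|dx|=3.8637 1/|dy|=1.0353
    cross y-line → (1,5), t=0.3313
    cross y-line → (1,6), t=1.3666
    cross x-line → (2,6), t=1.3909
    cross y-line → (2,7), t=2.4018 (wall)
  → r_4 = 2.4018
beam 5: φ=90°, α=120°
  d=(-0.5000,0.8660)  start (1,4)  tX=1.2800 tY=0.3695  stride 1/|dx|=2.0000 1/|dy|=1.1547
    cross y-line → (1,5), t=0.3695
    cross x-line → (0,5), t=1.2800 (wall)
  → r_5 = 1.2800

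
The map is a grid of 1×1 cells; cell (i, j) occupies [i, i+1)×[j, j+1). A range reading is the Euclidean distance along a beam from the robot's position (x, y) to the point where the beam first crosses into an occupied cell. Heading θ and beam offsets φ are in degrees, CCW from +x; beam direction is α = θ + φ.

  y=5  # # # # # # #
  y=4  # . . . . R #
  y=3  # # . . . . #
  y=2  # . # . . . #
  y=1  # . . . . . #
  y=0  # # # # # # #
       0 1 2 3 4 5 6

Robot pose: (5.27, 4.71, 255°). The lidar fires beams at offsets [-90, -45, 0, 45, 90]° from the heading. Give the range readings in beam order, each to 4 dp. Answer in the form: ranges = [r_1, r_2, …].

beam 1: φ=-90°, α=165°
  d=(-0.9659,0.2588)  start (5,4)  tX=0.2795 tY=1.1205  stride 1/|dx|=1.0353 1/|dy|=3.8637
    cross x-line → (4,4), t=0.2795
    cross y-line → (4,5), t=1.1205 (wall)
  → r_1 = 1.1205
beam 2: φ=-45°, α=210°
  d=(-0.8660,-0.5000)  start (5,4)  tX=0.3118 tY=1.4200  stride 1/|dx|=1.1547 1/|dy|=2.0000
    cross x-line → (4,4), t=0.3118
    cross y-line → (4,3), t=1.4200
    cross x-line → (3,3), t=1.4665
    cross x-line → (2,3), t=2.6212
    cross y-line → (2,2), t=3.4200 (wall)
  → r_2 = 3.4200
beam 3: φ=0°, α=255°
  d=(-0.2588,-0.9659)  start (5,4)  tX=1.0432 tY=0.7350  stride 1/|dx|=3.8637 1/|dy|=1.0353
    cross y-line → (5,3), t=0.7350
    cross x-line → (4,3), t=1.0432
    cross y-line → (4,2), t=1.7703
    cross y-line → (4,1), t=2.8056
    cross y-line → (4,0), t=3.8409 (wall)
  → r_3 = 3.8409
beam 4: φ=45°, α=300°
  d=(0.5000,-0.8660)  start (5,4)  tX=1.4600 tY=0.8198  stride 1/|dx|=2.0000 1/|dy|=1.1547
    cross y-line → (5,3), t=0.8198
    cross x-line → (6,3), t=1.4600 (wall)
  → r_4 = 1.4600
beam 5: φ=90°, α=345°
  d=(0.9659,-0.2588)  start (5,4)  tX=0.7558 tY=2.7432  stride 1/|dx|=1.0353 1/|dy|=3.8637
    cross x-line → (6,4), t=0.7558 (wall)
  → r_5 = 0.7558

ranges = [1.1205, 3.4200, 3.8409, 1.4600, 0.7558]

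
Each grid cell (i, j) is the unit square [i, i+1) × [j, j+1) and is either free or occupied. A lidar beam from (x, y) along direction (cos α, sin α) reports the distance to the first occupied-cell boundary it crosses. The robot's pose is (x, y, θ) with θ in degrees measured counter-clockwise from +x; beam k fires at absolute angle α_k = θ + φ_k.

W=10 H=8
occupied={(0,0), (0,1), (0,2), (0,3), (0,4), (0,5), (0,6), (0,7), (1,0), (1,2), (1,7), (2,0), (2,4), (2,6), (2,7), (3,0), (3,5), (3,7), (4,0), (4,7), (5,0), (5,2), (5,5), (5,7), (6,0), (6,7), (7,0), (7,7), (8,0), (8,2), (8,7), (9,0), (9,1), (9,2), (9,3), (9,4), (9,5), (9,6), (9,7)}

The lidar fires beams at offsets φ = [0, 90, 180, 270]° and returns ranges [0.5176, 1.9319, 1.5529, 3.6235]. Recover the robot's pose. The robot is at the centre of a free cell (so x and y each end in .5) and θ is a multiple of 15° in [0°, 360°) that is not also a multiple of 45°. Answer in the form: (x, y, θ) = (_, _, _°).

Candidates: 41 free-cell centres × 16 headings = 656 poses. Raycast each; keep the one whose scan matches to 4 dp.
  (3.5, 4.5, 345°): beam 1 = 5.6940 ≠ 0.5176 ✗
  (7.5, 1.5, 75°): beam 1 = 5.6940 ≠ 0.5176 ✗
  (2.5, 3.5, 240°): beam 1 = 1.0000 ≠ 0.5176 ✗
  (4.5, 4.5, 165°): beam 1 = 1.5529 ≠ 0.5176 ✗
  (2.5, 3.5, 300°): beam 1 = 2.8868 ≠ 0.5176 ✗
  …
  (5.5, 4.5, 75°): r_1=0.5176, r_2=1.9319, r_3=1.5529, r_4=3.6235 — all match ✓
No second candidate reproduces the full scan.

(x, y, θ) = (5.5, 4.5, 75°)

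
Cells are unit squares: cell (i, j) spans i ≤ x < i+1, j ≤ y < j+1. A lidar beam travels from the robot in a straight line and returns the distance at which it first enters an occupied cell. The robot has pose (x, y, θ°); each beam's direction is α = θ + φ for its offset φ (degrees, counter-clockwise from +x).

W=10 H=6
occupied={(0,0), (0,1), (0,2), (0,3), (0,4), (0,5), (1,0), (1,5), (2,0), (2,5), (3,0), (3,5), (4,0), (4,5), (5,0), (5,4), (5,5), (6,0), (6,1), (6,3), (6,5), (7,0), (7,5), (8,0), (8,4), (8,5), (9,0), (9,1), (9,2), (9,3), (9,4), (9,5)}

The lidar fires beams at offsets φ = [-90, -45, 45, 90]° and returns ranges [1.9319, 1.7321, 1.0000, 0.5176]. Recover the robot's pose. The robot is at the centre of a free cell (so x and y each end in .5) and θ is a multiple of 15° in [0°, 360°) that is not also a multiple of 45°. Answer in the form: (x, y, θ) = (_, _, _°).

(x, y, θ) = (8.5, 2.5, 255°)

Candidates: 28 free-cell centres × 16 headings = 448 poses. Raycast each; keep the one whose scan matches to 4 dp.
  (8.5, 1.5, 15°): beam 1 = 0.5176 ≠ 1.9319 ✗
  (4.5, 2.5, 165°): beam 2 = 2.8868 ≠ 1.7321 ✗
  (2.5, 2.5, 75°): beam 1 = 3.6235 ≠ 1.9319 ✗
  (2.5, 3.5, 105°): beam 1 = 2.5882 ≠ 1.9319 ✗
  …
  (8.5, 2.5, 255°): r_1=1.9319, r_2=1.7321, r_3=1.0000, r_4=0.5176 — all match ✓
Unique over the lattice → pose = (8.5, 2.5, 255°).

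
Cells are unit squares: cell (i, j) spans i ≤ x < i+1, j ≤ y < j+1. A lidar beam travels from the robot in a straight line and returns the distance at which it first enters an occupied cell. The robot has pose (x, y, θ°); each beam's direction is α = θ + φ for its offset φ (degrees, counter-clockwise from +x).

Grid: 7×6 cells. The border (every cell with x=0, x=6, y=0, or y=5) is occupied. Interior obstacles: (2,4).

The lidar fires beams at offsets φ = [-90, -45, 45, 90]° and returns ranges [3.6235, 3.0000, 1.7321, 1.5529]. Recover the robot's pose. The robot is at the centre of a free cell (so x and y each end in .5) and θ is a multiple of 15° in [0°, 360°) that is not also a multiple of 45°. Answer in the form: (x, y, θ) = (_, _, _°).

Candidates: 19 free-cell centres × 16 headings = 304 poses. Raycast each; keep the one whose scan matches to 4 dp.
  (3.5, 2.5, 255°): beam 1 = 2.5882 ≠ 3.6235 ✗
  (4.5, 3.5, 345°): beam 1 = 2.5882 ≠ 3.6235 ✗
  (4.5, 2.5, 210°): beam 1 = 2.8868 ≠ 3.6235 ✗
  (2.5, 3.5, 150°): beam 1 = 0.5774 ≠ 3.6235 ✗
  (5.5, 2.5, 75°): beam 1 = 0.5176 ≠ 3.6235 ✗
  …
  (4.5, 2.5, 255°): r_1=3.6235, r_2=3.0000, r_3=1.7321, r_4=1.5529 — all match ✓
Unique over the lattice → pose = (4.5, 2.5, 255°).

(x, y, θ) = (4.5, 2.5, 255°)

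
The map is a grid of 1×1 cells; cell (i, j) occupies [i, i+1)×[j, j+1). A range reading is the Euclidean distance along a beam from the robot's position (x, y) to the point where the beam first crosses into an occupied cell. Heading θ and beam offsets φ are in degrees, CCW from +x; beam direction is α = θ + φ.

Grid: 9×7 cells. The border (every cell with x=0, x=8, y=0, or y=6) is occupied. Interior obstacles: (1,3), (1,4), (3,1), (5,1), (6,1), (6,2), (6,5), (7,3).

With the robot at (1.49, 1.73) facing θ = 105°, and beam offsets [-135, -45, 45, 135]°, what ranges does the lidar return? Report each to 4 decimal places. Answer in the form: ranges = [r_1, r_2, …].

ranges = [1.4600, 4.9306, 0.5658, 0.8429]

beam 1: φ=-135°, α=330°
  direction (0.8660, -0.5000); cell (1,1); t to first gridline: x 0.5889, y 1.4600 (then +1.1547 / +2.0000)
    (2,1) via x @ 0.5889
    (2,0) via y @ 1.4600  # hit
  → r_1 = 1.4600
beam 2: φ=-45°, α=60°
  direction (0.5000, 0.8660); cell (1,1); t to first gridline: x 1.0200, y 0.3118 (then +2.0000 / +1.1547)
    (1,2) via y @ 0.3118
    (2,2) via x @ 1.0200
    (2,3) via y @ 1.4665
    (2,4) via y @ 2.6212
    (3,4) via x @ 3.0200
    (3,5) via y @ 3.7759
    (3,6) via y @ 4.9306  # hit
  → r_2 = 4.9306
beam 3: φ=45°, α=150°
  direction (-0.8660, 0.5000); cell (1,1); t to first gridline: x 0.5658, y 0.5400 (then +1.1547 / +2.0000)
    (1,2) via y @ 0.5400
    (0,2) via x @ 0.5658  # hit
  → r_3 = 0.5658
beam 4: φ=135°, α=240°
  direction (-0.5000, -0.8660); cell (1,1); t to first gridline: x 0.9800, y 0.8429 (then +2.0000 / +1.1547)
    (1,0) via y @ 0.8429  # hit
  → r_4 = 0.8429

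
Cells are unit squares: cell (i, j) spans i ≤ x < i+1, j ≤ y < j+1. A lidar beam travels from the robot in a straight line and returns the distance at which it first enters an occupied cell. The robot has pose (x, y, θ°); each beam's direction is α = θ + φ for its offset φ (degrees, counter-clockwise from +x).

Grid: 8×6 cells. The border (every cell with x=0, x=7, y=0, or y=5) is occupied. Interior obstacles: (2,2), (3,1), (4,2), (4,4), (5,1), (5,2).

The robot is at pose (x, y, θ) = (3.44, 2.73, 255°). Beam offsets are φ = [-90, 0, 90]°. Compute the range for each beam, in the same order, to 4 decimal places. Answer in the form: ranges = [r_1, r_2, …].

beam 1: φ=-90°, α=165°
  dir = (cos 165°, sin 165°) = (-0.9659, 0.2588); from cell (3,2)
  next x-line at t=0.4555, next y-line at t=1.0432; Δt_x=1.0353, Δt_y=3.8637
    x: enter (2,2) at t=0.4555 ← occupied
  → r_1 = 0.4555
beam 2: φ=0°, α=255°
  dir = (cos 255°, sin 255°) = (-0.2588, -0.9659); from cell (3,2)
  next x-line at t=1.7000, next y-line at t=0.7558; Δt_x=3.8637, Δt_y=1.0353
    y: enter (3,1) at t=0.7558 ← occupied
  → r_2 = 0.7558
beam 3: φ=90°, α=345°
  dir = (cos 345°, sin 345°) = (0.9659, -0.2588); from cell (3,2)
  next x-line at t=0.5798, next y-line at t=2.8205; Δt_x=1.0353, Δt_y=3.8637
    x: enter (4,2) at t=0.5798 ← occupied
  → r_3 = 0.5798

ranges = [0.4555, 0.7558, 0.5798]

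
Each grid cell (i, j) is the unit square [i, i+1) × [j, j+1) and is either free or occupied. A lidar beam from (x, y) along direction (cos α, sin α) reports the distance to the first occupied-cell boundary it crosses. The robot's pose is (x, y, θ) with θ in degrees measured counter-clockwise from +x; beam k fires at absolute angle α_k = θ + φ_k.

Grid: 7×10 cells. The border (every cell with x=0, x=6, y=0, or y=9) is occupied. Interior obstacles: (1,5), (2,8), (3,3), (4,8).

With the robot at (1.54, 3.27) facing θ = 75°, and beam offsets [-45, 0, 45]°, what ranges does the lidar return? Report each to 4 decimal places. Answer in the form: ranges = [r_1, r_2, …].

ranges = [5.1500, 4.8969, 1.0800]

beam 1: φ=-45°, α=30°
  cosα=0.8660 sinα=0.5000 | (1,3) | tMaxX 0.5312 tMaxY 1.4600 | tΔX 1.1547 tΔY 2.0000
    t=0.5312 [x] (2,3)
    t=1.4600 [y] (2,4)
    t=1.6859 [x] (3,4)
    t=2.8406 [x] (4,4)
    t=3.4600 [y] (4,5)
    t=3.9953 [x] (5,5)
    t=5.1500 [x] (6,5) — stop
  → r_1 = 5.1500
beam 2: φ=0°, α=75°
  cosα=0.2588 sinα=0.9659 | (1,3) | tMaxX 1.7773 tMaxY 0.7558 | tΔX 3.8637 tΔY 1.0353
    t=0.7558 [y] (1,4)
    t=1.7773 [x] (2,4)
    t=1.7910 [y] (2,5)
    t=2.8263 [y] (2,6)
    t=3.8616 [y] (2,7)
    t=4.8969 [y] (2,8) — stop
  → r_2 = 4.8969
beam 3: φ=45°, α=120°
  cosα=-0.5000 sinα=0.8660 | (1,3) | tMaxX 1.0800 tMaxY 0.8429 | tΔX 2.0000 tΔY 1.1547
    t=0.8429 [y] (1,4)
    t=1.0800 [x] (0,4) — stop
  → r_3 = 1.0800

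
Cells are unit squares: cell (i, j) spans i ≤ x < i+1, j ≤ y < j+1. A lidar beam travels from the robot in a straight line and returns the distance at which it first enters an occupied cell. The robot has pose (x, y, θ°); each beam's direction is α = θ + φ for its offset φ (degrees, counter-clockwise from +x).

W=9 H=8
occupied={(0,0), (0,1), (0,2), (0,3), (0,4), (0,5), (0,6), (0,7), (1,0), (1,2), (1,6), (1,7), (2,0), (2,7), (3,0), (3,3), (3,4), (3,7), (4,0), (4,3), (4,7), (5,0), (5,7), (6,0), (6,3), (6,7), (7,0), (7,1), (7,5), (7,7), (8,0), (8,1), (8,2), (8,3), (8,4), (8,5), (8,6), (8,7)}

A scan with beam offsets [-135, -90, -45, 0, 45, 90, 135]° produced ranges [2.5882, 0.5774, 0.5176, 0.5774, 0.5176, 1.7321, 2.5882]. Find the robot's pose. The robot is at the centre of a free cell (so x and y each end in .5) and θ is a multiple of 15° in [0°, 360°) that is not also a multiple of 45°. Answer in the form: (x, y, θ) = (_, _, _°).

(x, y, θ) = (4.5, 4.5, 240°)

The pose lattice has 34·16 = 544 candidates. Test each by forward raycasting.
  (6.5, 1.5, 285°): beam 1 = 3.0000 ≠ 2.5882 ✗
  (4.5, 2.5, 330°): beam 1 = 3.6235 ≠ 2.5882 ✗
  (7.5, 4.5, 75°): beam 1 = 1.0000 ≠ 2.5882 ✗
  …
  (4.5, 4.5, 240°): r_1=2.5882, r_2=0.5774, r_3=0.5176, r_4=0.5774, r_5=0.5176, r_6=1.7321, r_7=2.5882 — all match ✓
Only this pose fits every beam.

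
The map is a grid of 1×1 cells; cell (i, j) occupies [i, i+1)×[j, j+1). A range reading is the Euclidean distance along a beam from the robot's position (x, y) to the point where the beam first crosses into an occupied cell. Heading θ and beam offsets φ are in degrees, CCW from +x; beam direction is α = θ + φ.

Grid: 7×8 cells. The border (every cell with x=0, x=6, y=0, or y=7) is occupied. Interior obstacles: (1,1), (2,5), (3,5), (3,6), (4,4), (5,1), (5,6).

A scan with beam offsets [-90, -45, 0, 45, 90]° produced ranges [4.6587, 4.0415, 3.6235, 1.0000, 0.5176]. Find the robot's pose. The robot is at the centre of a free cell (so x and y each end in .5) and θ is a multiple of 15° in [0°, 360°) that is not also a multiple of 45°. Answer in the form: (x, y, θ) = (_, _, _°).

(x, y, θ) = (4.5, 1.5, 165°)

The pose lattice has 23·16 = 368 candidates. Test each by forward raycasting.
  (5.5, 2.5, 15°): beam 1 = 0.5176 ≠ 4.6587 ✗
  (3.5, 1.5, 75°): beam 1 = 1.5529 ≠ 4.6587 ✗
  (4.5, 5.5, 330°): beam 1 = 0.5774 ≠ 4.6587 ✗
  (4.5, 6.5, 120°): beam 1 = 0.5774 ≠ 4.6587 ✗
  …
  (4.5, 1.5, 165°): r_1=4.6587, r_2=4.0415, r_3=3.6235, r_4=1.0000, r_5=0.5176 — all match ✓
Only this pose fits every beam.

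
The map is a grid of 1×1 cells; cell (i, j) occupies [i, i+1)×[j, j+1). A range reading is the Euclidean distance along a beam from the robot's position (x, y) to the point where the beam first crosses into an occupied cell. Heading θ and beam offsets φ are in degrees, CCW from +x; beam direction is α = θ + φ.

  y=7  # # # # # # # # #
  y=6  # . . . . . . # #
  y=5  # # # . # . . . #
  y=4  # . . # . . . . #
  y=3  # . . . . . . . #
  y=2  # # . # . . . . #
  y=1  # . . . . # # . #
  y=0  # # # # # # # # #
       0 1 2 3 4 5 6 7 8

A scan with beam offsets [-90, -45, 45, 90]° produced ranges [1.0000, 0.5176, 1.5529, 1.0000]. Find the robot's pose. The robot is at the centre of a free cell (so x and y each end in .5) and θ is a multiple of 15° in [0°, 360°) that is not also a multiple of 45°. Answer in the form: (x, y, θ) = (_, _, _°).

(x, y, θ) = (2.5, 6.5, 120°)

Candidates: 33 free-cell centres × 16 headings = 528 poses. Raycast each; keep the one whose scan matches to 4 dp.
  (7.5, 3.5, 150°): beam 2 = 3.6235 ≠ 0.5176 ✗
  (1.5, 4.5, 195°): beam 1 = 0.5176 ≠ 1.0000 ✗
  (7.5, 2.5, 15°): beam 1 = 1.5529 ≠ 1.0000 ✗
  (4.5, 2.5, 105°): beam 1 = 3.6235 ≠ 1.0000 ✗
  …
  (2.5, 6.5, 120°): r_1=1.0000, r_2=0.5176, r_3=1.5529, r_4=1.0000 — all match ✓
No second candidate reproduces the full scan.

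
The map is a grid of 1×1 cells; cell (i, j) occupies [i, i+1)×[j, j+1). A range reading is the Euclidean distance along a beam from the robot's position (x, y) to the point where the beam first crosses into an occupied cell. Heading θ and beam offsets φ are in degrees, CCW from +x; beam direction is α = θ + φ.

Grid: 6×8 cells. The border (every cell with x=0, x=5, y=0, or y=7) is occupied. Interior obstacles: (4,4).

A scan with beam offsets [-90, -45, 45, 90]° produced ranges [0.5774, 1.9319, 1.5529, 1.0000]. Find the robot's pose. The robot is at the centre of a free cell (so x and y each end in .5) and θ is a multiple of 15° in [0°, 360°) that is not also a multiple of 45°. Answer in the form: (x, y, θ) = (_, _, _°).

Enumerate (i+0.5, j+0.5, θ) over the 23 free cells and 16 admissible headings. For each, cast all 4 beams and compare to the given ranges.
  (4.5, 5.5, 150°): beam 1 = 1.0000 ≠ 0.5774 ✗
  (2.5, 5.5, 330°): beam 1 = 3.0000 ≠ 0.5774 ✗
  (4.5, 3.5, 75°): beam 1 = 0.5176 ≠ 0.5774 ✗
  …
  (4.5, 6.5, 210°): r_1=0.5774, r_2=1.9319, r_3=1.5529, r_4=1.0000 — all match ✓
No second candidate reproduces the full scan.

(x, y, θ) = (4.5, 6.5, 210°)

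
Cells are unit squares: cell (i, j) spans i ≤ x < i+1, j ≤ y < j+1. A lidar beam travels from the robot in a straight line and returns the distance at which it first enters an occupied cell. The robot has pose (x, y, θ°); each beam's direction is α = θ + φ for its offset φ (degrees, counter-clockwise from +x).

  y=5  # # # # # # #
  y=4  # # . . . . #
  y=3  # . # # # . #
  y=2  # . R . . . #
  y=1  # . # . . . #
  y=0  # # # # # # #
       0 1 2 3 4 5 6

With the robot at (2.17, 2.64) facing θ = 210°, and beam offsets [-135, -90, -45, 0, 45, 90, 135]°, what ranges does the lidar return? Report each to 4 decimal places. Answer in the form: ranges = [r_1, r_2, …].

beam 1: φ=-135°, α=75°
  direction (0.2588, 0.9659); cell (2,2); t to first gridline: x 3.2069, y 0.3727 (then +3.8637 / +1.0353)
    (2,3) via y @ 0.3727  # hit
  → r_1 = 0.3727
beam 2: φ=-90°, α=120°
  direction (-0.5000, 0.8660); cell (2,2); t to first gridline: x 0.3400, y 0.4157 (then +2.0000 / +1.1547)
    (1,2) via x @ 0.3400
    (1,3) via y @ 0.4157
    (1,4) via y @ 1.5704  # hit
  → r_2 = 1.5704
beam 3: φ=-45°, α=165°
  direction (-0.9659, 0.2588); cell (2,2); t to first gridline: x 0.1760, y 1.3909 (then +1.0353 / +3.8637)
    (1,2) via x @ 0.1760
    (0,2) via x @ 1.2113  # hit
  → r_3 = 1.2113
beam 4: φ=0°, α=210°
  direction (-0.8660, -0.5000); cell (2,2); t to first gridline: x 0.1963, y 1.2800 (then +1.1547 / +2.0000)
    (1,2) via x @ 0.1963
    (1,1) via y @ 1.2800
    (0,1) via x @ 1.3510  # hit
  → r_4 = 1.3510
beam 5: φ=45°, α=255°
  direction (-0.2588, -0.9659); cell (2,2); t to first gridline: x 0.6568, y 0.6626 (then +3.8637 / +1.0353)
    (1,2) via x @ 0.6568
    (1,1) via y @ 0.6626
    (1,0) via y @ 1.6979  # hit
  → r_5 = 1.6979
beam 6: φ=90°, α=300°
  direction (0.5000, -0.8660); cell (2,2); t to first gridline: x 1.6600, y 0.7390 (then +2.0000 / +1.1547)
    (2,1) via y @ 0.7390  # hit
  → r_6 = 0.7390
beam 7: φ=135°, α=345°
  direction (0.9659, -0.2588); cell (2,2); t to first gridline: x 0.8593, y 2.4728 (then +1.0353 / +3.8637)
    (3,2) via x @ 0.8593
    (4,2) via x @ 1.8946
    (4,1) via y @ 2.4728
    (5,1) via x @ 2.9298
    (6,1) via x @ 3.9651  # hit
  → r_7 = 3.9651

ranges = [0.3727, 1.5704, 1.2113, 1.3510, 1.6979, 0.7390, 3.9651]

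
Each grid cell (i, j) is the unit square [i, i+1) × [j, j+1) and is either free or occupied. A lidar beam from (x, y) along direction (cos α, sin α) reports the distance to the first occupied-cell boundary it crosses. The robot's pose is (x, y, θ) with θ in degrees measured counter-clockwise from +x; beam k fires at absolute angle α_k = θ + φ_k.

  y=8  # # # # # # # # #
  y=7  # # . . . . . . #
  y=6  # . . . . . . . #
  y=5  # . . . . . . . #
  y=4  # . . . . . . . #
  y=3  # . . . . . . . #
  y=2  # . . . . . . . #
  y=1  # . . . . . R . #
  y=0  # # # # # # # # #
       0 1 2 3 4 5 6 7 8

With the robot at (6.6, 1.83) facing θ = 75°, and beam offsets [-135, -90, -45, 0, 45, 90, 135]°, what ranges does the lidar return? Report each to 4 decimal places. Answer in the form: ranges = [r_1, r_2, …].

ranges = [0.9584, 1.4494, 1.6166, 5.4092, 7.1245, 5.7975, 1.6600]

beam 1: φ=-135°, α=300°
  d=(0.5000,-0.8660)  start (6,1)  tX=0.8000 tY=0.9584  stride 1/|dx|=2.0000 1/|dy|=1.1547
    cross x-line → (7,1), t=0.8000
    cross y-line → (7,0), t=0.9584 (wall)
  → r_1 = 0.9584
beam 2: φ=-90°, α=345°
  d=(0.9659,-0.2588)  start (6,1)  tX=0.4141 tY=3.2069  stride 1/|dx|=1.0353 1/|dy|=3.8637
    cross x-line → (7,1), t=0.4141
    cross x-line → (8,1), t=1.4494 (wall)
  → r_2 = 1.4494
beam 3: φ=-45°, α=30°
  d=(0.8660,0.5000)  start (6,1)  tX=0.4619 tY=0.3400  stride 1/|dx|=1.1547 1/|dy|=2.0000
    cross y-line → (6,2), t=0.3400
    cross x-line → (7,2), t=0.4619
    cross x-line → (8,2), t=1.6166 (wall)
  → r_3 = 1.6166
beam 4: φ=0°, α=75°
  d=(0.2588,0.9659)  start (6,1)  tX=1.5455 tY=0.1760  stride 1/|dx|=3.8637 1/|dy|=1.0353
    cross y-line → (6,2), t=0.1760
    cross y-line → (6,3), t=1.2113
    cross x-line → (7,3), t=1.5455
    cross y-line → (7,4), t=2.2465
    cross y-line → (7,5), t=3.2818
    cross y-line → (7,6), t=4.3171
    cross y-line → (7,7), t=5.3524
    cross x-line → (8,7), t=5.4092 (wall)
  → r_4 = 5.4092
beam 5: φ=45°, α=120°
  d=(-0.5000,0.8660)  start (6,1)  tX=1.2000 tY=0.1963  stride 1/|dx|=2.0000 1/|dy|=1.1547
    cross y-line → (6,2), t=0.1963
    cross x-line → (5,2), t=1.2000
    cross y-line → (5,3), t=1.3510
    cross y-line → (5,4), t=2.5057
    cross x-line → (4,4), t=3.2000
    cross y-line → (4,5), t=3.6604
    cross y-line → (4,6), t=4.8151
    cross x-line → (3,6), t=5.2000
    cross y-line → (3,7), t=5.9698
    cross y-line → (3,8), t=7.1245 (wall)
  → r_5 = 7.1245
beam 6: φ=90°, α=165°
  d=(-0.9659,0.2588)  start (6,1)  tX=0.6212 tY=0.6568  stride 1/|dx|=1.0353 1/|dy|=3.8637
    cross x-line → (5,1), t=0.6212
    cross y-line → (5,2), t=0.6568
    cross x-line → (4,2), t=1.6564
    cross x-line → (3,2), t=2.6917
    cross x-line → (2,2), t=3.7270
    cross y-line → (2,3), t=4.5205
    cross x-line → (1,3), t=4.7623
    cross x-line → (0,3), t=5.7975 (wall)
  → r_6 = 5.7975
beam 7: φ=135°, α=210°
  d=(-0.8660,-0.5000)  start (6,1)  tX=0.6928 tY=1.6600  stride 1/|dx|=1.1547 1/|dy|=2.0000
    cross x-line → (5,1), t=0.6928
    cross y-line → (5,0), t=1.6600 (wall)
  → r_7 = 1.6600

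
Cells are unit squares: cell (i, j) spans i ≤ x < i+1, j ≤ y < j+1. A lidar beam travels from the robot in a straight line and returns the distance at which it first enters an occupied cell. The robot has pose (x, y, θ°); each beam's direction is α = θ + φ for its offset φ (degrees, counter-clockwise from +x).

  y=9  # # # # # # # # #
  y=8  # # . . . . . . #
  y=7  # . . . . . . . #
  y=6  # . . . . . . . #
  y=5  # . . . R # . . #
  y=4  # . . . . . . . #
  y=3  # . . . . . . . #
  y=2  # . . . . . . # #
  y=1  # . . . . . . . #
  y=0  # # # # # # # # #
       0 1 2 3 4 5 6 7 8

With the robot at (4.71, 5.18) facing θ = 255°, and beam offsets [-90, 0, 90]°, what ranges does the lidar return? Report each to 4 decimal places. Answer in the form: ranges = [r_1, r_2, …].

ranges = [3.8409, 4.3275, 0.3002]

beam 1: φ=-90°, α=165°
  cosα=-0.9659 sinα=0.2588 | (4,5) | tMaxX 0.7350 tMaxY 3.1682 | tΔX 1.0353 tΔY 3.8637
    t=0.7350 [x] (3,5)
    t=1.7703 [x] (2,5)
    t=2.8056 [x] (1,5)
    t=3.1682 [y] (1,6)
    t=3.8409 [x] (0,6) — stop
  → r_1 = 3.8409
beam 2: φ=0°, α=255°
  cosα=-0.2588 sinα=-0.9659 | (4,5) | tMaxX 2.7432 tMaxY 0.1863 | tΔX 3.8637 tΔY 1.0353
    t=0.1863 [y] (4,4)
    t=1.2216 [y] (4,3)
    t=2.2569 [y] (4,2)
    t=2.7432 [x] (3,2)
    t=3.2922 [y] (3,1)
    t=4.3275 [y] (3,0) — stop
  → r_2 = 4.3275
beam 3: φ=90°, α=345°
  cosα=0.9659 sinα=-0.2588 | (4,5) | tMaxX 0.3002 tMaxY 0.6955 | tΔX 1.0353 tΔY 3.8637
    t=0.3002 [x] (5,5) — stop
  → r_3 = 0.3002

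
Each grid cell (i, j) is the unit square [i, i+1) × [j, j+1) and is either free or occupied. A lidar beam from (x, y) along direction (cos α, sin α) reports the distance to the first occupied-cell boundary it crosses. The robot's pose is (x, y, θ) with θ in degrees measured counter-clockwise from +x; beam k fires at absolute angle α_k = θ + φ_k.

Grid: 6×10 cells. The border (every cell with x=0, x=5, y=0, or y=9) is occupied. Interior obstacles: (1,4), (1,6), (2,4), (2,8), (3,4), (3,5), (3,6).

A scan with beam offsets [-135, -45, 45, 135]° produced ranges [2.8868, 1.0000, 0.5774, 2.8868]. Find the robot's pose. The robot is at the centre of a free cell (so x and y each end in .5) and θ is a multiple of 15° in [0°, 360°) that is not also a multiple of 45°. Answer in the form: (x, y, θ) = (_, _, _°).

The pose lattice has 25·16 = 400 candidates. Test each by forward raycasting.
  (4.5, 2.5, 120°): beam 1 = 0.5176 ≠ 2.8868 ✗
  (3.5, 8.5, 210°): beam 1 = 0.5176 ≠ 2.8868 ✗
  (4.5, 2.5, 300°): beam 1 = 3.6235 ≠ 2.8868 ✗
  (4.5, 5.5, 285°): beam 1 = 0.5774 ≠ 2.8868 ✗
  (1.5, 8.5, 210°): beam 1 = 0.5176 ≠ 2.8868 ✗
  …
  (2.5, 1.5, 255°): r_1=2.8868, r_2=1.0000, r_3=0.5774, r_4=2.8868 — all match ✓
Unique over the lattice → pose = (2.5, 1.5, 255°).

(x, y, θ) = (2.5, 1.5, 255°)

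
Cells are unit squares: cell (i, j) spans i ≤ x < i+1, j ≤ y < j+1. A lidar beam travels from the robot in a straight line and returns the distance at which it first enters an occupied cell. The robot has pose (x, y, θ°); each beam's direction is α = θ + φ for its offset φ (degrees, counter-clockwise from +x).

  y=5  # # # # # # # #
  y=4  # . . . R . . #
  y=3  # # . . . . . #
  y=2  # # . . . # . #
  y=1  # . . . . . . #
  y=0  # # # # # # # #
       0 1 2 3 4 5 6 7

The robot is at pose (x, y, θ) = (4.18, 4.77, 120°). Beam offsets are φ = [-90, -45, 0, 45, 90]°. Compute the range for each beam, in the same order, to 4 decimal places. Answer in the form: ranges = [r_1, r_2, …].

ranges = [0.4600, 0.2381, 0.2656, 0.8887, 2.5172]

beam 1: φ=-90°, α=30°
  dir = (cos 30°, sin 30°) = (0.8660, 0.5000); from cell (4,4)
  next x-line at t=0.9469, next y-line at t=0.4600; Δt_x=1.1547, Δt_y=2.0000
    y: enter (4,5) at t=0.4600 ← occupied
  → r_1 = 0.4600
beam 2: φ=-45°, α=75°
  dir = (cos 75°, sin 75°) = (0.2588, 0.9659); from cell (4,4)
  next x-line at t=3.1682, next y-line at t=0.2381; Δt_x=3.8637, Δt_y=1.0353
    y: enter (4,5) at t=0.2381 ← occupied
  → r_2 = 0.2381
beam 3: φ=0°, α=120°
  dir = (cos 120°, sin 120°) = (-0.5000, 0.8660); from cell (4,4)
  next x-line at t=0.3600, next y-line at t=0.2656; Δt_x=2.0000, Δt_y=1.1547
    y: enter (4,5) at t=0.2656 ← occupied
  → r_3 = 0.2656
beam 4: φ=45°, α=165°
  dir = (cos 165°, sin 165°) = (-0.9659, 0.2588); from cell (4,4)
  next x-line at t=0.1863, next y-line at t=0.8887; Δt_x=1.0353, Δt_y=3.8637
    x: enter (3,4) at t=0.1863
    y: enter (3,5) at t=0.8887 ← occupied
  → r_4 = 0.8887
beam 5: φ=90°, α=210°
  dir = (cos 210°, sin 210°) = (-0.8660, -0.5000); from cell (4,4)
  next x-line at t=0.2078, next y-line at t=1.5400; Δt_x=1.1547, Δt_y=2.0000
    x: enter (3,4) at t=0.2078
    x: enter (2,4) at t=1.3625
    y: enter (2,3) at t=1.5400
    x: enter (1,3) at t=2.5172 ← occupied
  → r_5 = 2.5172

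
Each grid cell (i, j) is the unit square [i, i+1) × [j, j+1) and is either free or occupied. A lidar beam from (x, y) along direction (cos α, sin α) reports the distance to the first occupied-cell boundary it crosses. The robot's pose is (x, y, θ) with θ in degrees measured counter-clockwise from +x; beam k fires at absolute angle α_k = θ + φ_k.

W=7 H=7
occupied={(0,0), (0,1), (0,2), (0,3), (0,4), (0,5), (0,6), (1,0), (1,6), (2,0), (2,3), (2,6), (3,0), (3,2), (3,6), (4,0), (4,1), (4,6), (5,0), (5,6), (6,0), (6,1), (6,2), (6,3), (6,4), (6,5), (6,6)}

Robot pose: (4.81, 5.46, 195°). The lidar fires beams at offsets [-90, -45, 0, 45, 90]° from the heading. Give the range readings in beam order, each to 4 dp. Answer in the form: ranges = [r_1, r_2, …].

ranges = [0.5590, 1.0800, 3.9444, 2.8406, 4.5978]

beam 1: φ=-90°, α=105°
  d=(-0.2588,0.9659)  start (4,5)  tX=3.1296 tY=0.5590  stride 1/|dx|=3.8637 1/|dy|=1.0353
    cross y-line → (4,6), t=0.5590 (wall)
  → r_1 = 0.5590
beam 2: φ=-45°, α=150°
  d=(-0.8660,0.5000)  start (4,5)  tX=0.9353 tY=1.0800  stride 1/|dx|=1.1547 1/|dy|=2.0000
    cross x-line → (3,5), t=0.9353
    cross y-line → (3,6), t=1.0800 (wall)
  → r_2 = 1.0800
beam 3: φ=0°, α=195°
  d=(-0.9659,-0.2588)  start (4,5)  tX=0.8386 tY=1.7773  stride 1/|dx|=1.0353 1/|dy|=3.8637
    cross x-line → (3,5), t=0.8386
    cross y-line → (3,4), t=1.7773
    cross x-line → (2,4), t=1.8738
    cross x-line → (1,4), t=2.9091
    cross x-line → (0,4), t=3.9444 (wall)
  → r_3 = 3.9444
beam 4: φ=45°, α=240°
  d=(-0.5000,-0.8660)  start (4,5)  tX=1.6200 tY=0.5312  stride 1/|dx|=2.0000 1/|dy|=1.1547
    cross y-line → (4,4), t=0.5312
    cross x-line → (3,4), t=1.6200
    cross y-line → (3,3), t=1.6859
    cross y-line → (3,2), t=2.8406 (wall)
  → r_4 = 2.8406
beam 5: φ=90°, α=285°
  d=(0.2588,-0.9659)  start (4,5)  tX=0.7341 tY=0.4762  stride 1/|dx|=3.8637 1/|dy|=1.0353
    cross y-line → (4,4), t=0.4762
    cross x-line → (5,4), t=0.7341
    cross y-line → (5,3), t=1.5115
    cross y-line → (5,2), t=2.5468
    cross y-line → (5,1), t=3.5821
    cross x-line → (6,1), t=4.5978 (wall)
  → r_5 = 4.5978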